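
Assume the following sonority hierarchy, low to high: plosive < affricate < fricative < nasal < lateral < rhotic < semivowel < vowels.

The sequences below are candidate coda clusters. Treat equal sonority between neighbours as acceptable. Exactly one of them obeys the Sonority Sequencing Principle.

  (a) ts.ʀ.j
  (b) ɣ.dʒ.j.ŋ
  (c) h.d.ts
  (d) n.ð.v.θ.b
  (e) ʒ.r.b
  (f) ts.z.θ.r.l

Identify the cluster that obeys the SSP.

(a) 2-6-7 → violates
(b) 3-2-7-4 → violates
(c) 3-1-2 → violates
(d) 4-3-3-3-1 → obeys
(e) 3-6-1 → violates
(f) 2-3-3-6-5 → violates

d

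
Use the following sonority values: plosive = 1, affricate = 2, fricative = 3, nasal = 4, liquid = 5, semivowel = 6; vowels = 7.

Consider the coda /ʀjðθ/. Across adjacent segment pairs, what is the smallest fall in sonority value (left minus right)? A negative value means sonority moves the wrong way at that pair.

-1

/ʀ/ is a liquid (sonority 5).
/j/ is a semivowel (sonority 6).
/ð/ is a fricative (sonority 3).
/θ/ is a fricative (sonority 3).
/ʀ/→/j/: change -1.
/j/→/ð/: change +3.
/ð/→/θ/: change +0.
Minimum = -1.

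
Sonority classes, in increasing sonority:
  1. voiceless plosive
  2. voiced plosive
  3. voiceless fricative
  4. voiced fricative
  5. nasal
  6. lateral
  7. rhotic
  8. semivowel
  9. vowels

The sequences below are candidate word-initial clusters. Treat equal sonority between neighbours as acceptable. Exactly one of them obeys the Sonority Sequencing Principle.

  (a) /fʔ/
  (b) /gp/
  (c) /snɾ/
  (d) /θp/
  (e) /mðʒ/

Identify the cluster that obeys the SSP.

(a) 3-1 → violates
(b) 2-1 → violates
(c) 3-5-7 → obeys
(d) 3-1 → violates
(e) 5-4-4 → violates

c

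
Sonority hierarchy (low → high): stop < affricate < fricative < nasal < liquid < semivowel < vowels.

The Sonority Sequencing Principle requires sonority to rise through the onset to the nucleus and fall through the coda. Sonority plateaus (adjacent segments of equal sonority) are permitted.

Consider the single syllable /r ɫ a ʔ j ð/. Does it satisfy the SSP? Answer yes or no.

Onset: /r/ is a liquid (sonority 5), /ɫ/ is a liquid (sonority 5); then the nucleus /a/ (sonority 7).
Onset profile 5-5-7 — rises to the nucleus.
Coda: /ʔ/ is a stop (sonority 1), /j/ is a semivowel (sonority 6), /ð/ is a fricative (sonority 3).
Coda profile 7-1-6-3 — does not fall throughout.

no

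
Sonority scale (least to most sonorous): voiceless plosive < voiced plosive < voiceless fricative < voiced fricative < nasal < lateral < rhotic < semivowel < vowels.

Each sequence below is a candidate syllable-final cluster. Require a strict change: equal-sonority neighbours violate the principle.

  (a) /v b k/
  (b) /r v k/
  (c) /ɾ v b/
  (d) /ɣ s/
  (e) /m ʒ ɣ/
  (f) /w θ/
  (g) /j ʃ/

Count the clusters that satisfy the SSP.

6

(a) sonority 4-2-1: well-formed.
(b) sonority 7-4-1: well-formed.
(c) sonority 7-4-2: well-formed.
(d) sonority 4-3: well-formed.
(e) sonority 5-4-4: ill-formed.
(f) sonority 8-3: well-formed.
(g) sonority 8-3: well-formed.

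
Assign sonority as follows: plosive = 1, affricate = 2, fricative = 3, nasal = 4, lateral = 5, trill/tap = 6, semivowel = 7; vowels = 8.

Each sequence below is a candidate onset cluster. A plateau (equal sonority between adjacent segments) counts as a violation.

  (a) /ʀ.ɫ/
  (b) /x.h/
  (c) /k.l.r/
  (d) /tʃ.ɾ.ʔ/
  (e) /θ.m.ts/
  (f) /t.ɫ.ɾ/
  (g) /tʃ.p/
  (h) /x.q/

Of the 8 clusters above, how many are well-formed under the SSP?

2

(a) /ʀ.ɫ/: profile 6-5 — violates.
(b) /x.h/: profile 3-3 — violates.
(c) /k.l.r/: profile 1-5-6 — obeys.
(d) /tʃ.ɾ.ʔ/: profile 2-6-1 — violates.
(e) /θ.m.ts/: profile 3-4-2 — violates.
(f) /t.ɫ.ɾ/: profile 1-5-6 — obeys.
(g) /tʃ.p/: profile 2-1 — violates.
(h) /x.q/: profile 3-1 — violates.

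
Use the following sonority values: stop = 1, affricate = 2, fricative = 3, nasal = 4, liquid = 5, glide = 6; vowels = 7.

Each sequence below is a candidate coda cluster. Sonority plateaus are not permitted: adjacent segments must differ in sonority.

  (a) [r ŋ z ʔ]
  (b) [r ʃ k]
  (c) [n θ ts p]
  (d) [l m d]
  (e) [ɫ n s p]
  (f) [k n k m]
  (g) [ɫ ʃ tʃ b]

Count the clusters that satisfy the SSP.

6

(a) [r ŋ z ʔ]: profile 5-4-3-1 — obeys.
(b) [r ʃ k]: profile 5-3-1 — obeys.
(c) [n θ ts p]: profile 4-3-2-1 — obeys.
(d) [l m d]: profile 5-4-1 — obeys.
(e) [ɫ n s p]: profile 5-4-3-1 — obeys.
(f) [k n k m]: profile 1-4-1-4 — violates.
(g) [ɫ ʃ tʃ b]: profile 5-3-2-1 — obeys.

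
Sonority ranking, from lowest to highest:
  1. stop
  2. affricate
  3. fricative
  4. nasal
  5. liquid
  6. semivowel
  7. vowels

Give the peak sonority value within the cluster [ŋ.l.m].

/ŋ/ is a nasal (sonority 4).
/l/ is a liquid (sonority 5).
/m/ is a nasal (sonority 4).
The maximum is 5.

5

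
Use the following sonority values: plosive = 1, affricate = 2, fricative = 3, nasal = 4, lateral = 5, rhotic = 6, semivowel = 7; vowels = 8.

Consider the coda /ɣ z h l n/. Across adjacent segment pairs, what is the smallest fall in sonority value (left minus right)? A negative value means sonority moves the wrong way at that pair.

/ɣ/ is a fricative (sonority 3).
/z/ is a fricative (sonority 3).
/h/ is a fricative (sonority 3).
/l/ is a lateral (sonority 5).
/n/ is a nasal (sonority 4).
/ɣ/→/z/: change +0.
/z/→/h/: change +0.
/h/→/l/: change -2.
/l/→/n/: change +1.
Minimum = -2.

-2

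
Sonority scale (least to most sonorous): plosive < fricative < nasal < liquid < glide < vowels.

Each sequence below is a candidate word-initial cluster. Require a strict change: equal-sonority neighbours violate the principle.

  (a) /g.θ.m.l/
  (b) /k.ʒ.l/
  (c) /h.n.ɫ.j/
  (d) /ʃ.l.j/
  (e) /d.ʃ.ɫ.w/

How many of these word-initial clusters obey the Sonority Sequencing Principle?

5

(a) 1-2-3-4 → obeys
(b) 1-2-4 → obeys
(c) 2-3-4-5 → obeys
(d) 2-4-5 → obeys
(e) 1-2-4-5 → obeys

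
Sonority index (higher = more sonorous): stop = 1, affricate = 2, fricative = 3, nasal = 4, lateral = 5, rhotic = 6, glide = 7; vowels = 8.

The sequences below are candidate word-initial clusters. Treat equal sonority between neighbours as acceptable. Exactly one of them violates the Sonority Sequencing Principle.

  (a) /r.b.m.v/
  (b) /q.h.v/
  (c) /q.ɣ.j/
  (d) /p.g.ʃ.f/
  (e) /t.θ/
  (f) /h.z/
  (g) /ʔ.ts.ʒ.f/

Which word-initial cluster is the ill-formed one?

(a) sonority 6-1-4-3: ill-formed.
(b) sonority 1-3-3: well-formed.
(c) sonority 1-3-7: well-formed.
(d) sonority 1-1-3-3: well-formed.
(e) sonority 1-3: well-formed.
(f) sonority 3-3: well-formed.
(g) sonority 1-2-3-3: well-formed.

a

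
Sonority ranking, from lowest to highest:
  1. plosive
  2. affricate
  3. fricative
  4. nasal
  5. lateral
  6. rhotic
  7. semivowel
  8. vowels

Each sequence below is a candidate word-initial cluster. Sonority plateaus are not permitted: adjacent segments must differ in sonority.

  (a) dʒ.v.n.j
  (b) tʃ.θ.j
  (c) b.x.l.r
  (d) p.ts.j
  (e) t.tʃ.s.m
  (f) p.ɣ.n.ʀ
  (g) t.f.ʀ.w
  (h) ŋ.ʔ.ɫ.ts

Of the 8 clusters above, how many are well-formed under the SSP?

7

(a) sonority 2-3-4-7: well-formed.
(b) sonority 2-3-7: well-formed.
(c) sonority 1-3-5-6: well-formed.
(d) sonority 1-2-7: well-formed.
(e) sonority 1-2-3-4: well-formed.
(f) sonority 1-3-4-6: well-formed.
(g) sonority 1-3-6-7: well-formed.
(h) sonority 4-1-5-2: ill-formed.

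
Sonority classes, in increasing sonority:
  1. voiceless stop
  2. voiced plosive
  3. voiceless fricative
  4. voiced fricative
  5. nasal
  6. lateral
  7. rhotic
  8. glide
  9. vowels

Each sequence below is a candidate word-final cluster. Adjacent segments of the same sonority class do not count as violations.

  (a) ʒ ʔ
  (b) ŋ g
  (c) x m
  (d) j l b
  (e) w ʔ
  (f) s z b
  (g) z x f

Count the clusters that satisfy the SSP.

(a) sonority 4-1: well-formed.
(b) sonority 5-2: well-formed.
(c) sonority 3-5: ill-formed.
(d) sonority 8-6-2: well-formed.
(e) sonority 8-1: well-formed.
(f) sonority 3-4-2: ill-formed.
(g) sonority 4-3-3: well-formed.

5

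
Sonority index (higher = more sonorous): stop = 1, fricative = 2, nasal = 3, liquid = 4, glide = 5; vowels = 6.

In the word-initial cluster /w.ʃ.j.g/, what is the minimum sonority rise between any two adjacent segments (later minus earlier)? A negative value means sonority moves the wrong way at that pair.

-4

/w/ is a glide (sonority 5).
/ʃ/ is a fricative (sonority 2).
/j/ is a glide (sonority 5).
/g/ is a stop (sonority 1).
/w/→/ʃ/: change -3.
/ʃ/→/j/: change +3.
/j/→/g/: change -4.
Minimum = -4.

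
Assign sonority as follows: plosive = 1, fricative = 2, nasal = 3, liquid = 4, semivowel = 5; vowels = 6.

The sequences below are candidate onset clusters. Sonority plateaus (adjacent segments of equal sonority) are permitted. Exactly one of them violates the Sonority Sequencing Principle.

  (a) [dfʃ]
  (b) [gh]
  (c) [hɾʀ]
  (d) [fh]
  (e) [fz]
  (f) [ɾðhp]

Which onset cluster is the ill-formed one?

(a) sonority 1-2-2: well-formed.
(b) sonority 1-2: well-formed.
(c) sonority 2-4-4: well-formed.
(d) sonority 2-2: well-formed.
(e) sonority 2-2: well-formed.
(f) sonority 4-2-2-1: ill-formed.

f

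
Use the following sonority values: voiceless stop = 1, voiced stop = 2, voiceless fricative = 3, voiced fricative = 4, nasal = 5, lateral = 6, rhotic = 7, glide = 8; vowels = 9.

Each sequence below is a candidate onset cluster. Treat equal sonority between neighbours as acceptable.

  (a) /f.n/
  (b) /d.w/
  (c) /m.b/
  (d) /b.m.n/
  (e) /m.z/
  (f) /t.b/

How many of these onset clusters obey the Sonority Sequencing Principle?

4

(a) /f.n/: profile 3-5 — obeys.
(b) /d.w/: profile 2-8 — obeys.
(c) /m.b/: profile 5-2 — violates.
(d) /b.m.n/: profile 2-5-5 — obeys.
(e) /m.z/: profile 5-4 — violates.
(f) /t.b/: profile 1-2 — obeys.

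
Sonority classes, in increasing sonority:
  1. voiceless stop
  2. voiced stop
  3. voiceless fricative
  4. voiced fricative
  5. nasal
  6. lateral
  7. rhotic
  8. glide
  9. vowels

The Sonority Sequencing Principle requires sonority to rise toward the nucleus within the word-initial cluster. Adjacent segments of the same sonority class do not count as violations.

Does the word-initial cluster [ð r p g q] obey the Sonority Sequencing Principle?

/ð/ — voiced fricative, sonority 4.
/r/ — rhotic, sonority 7.
/p/ — voiceless stop, sonority 1.
/g/ — voiced stop, sonority 2.
/q/ — voiceless stop, sonority 1.
The profile is 4-7-1-2-1. Between /r/ (7) and /p/ (1) sonority does not rise, so the cluster violates the SSP.

no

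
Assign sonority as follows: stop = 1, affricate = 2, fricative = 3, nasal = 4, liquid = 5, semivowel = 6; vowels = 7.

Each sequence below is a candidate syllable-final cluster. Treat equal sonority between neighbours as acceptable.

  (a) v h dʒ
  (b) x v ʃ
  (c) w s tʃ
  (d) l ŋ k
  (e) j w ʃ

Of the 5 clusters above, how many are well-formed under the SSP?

(a) v h dʒ: profile 3-3-2 — obeys.
(b) x v ʃ: profile 3-3-3 — obeys.
(c) w s tʃ: profile 6-3-2 — obeys.
(d) l ŋ k: profile 5-4-1 — obeys.
(e) j w ʃ: profile 6-6-3 — obeys.

5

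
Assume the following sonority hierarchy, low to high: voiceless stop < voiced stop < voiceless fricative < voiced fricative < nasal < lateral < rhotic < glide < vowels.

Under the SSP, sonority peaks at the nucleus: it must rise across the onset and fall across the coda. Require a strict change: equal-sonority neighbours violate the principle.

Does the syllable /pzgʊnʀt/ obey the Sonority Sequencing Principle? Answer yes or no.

Onset: /p/ is a voiceless stop (sonority 1), /z/ is a voiced fricative (sonority 4), /g/ is a voiced stop (sonority 2); then the nucleus /ʊ/ (sonority 9).
Onset profile 1-4-2-9 — does not strictly rise throughout.
Coda: /n/ is a nasal (sonority 5), /ʀ/ is a rhotic (sonority 7), /t/ is a voiceless stop (sonority 1).
Coda profile 9-5-7-1 — does not strictly fall throughout.

no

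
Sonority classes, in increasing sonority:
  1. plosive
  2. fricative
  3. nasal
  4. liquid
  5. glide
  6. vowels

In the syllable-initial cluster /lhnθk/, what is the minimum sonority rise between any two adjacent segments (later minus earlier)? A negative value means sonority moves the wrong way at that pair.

-2

/l/ — liquid, sonority 4.
/h/ — fricative, sonority 2.
/n/ — nasal, sonority 3.
/θ/ — fricative, sonority 2.
/k/ — plosive, sonority 1.
/l/→/h/: change -2.
/h/→/n/: change +1.
/n/→/θ/: change -1.
/θ/→/k/: change -1.
Minimum = -2.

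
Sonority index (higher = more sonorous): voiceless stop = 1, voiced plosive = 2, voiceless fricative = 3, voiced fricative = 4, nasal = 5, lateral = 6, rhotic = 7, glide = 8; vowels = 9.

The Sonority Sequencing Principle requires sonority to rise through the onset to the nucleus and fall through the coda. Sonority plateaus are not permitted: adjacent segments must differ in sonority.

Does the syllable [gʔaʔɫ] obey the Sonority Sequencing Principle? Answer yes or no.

no

Onset: /g/ is a voiced plosive (sonority 2), /ʔ/ is a voiceless stop (sonority 1); then the nucleus /a/ (sonority 9).
Onset profile 2-1-9 — does not strictly rise throughout.
Coda: /ʔ/ is a voiceless stop (sonority 1), /ɫ/ is a lateral (sonority 6).
Coda profile 9-1-6 — does not strictly fall throughout.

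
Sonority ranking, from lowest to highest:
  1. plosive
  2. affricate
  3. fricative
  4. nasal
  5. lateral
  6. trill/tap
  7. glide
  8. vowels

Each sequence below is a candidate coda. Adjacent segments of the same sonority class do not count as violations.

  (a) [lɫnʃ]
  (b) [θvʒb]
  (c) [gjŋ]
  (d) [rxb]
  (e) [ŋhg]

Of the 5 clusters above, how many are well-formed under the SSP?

(a) [lɫnʃ]: profile 5-5-4-3 — obeys.
(b) [θvʒb]: profile 3-3-3-1 — obeys.
(c) [gjŋ]: profile 1-7-4 — violates.
(d) [rxb]: profile 6-3-1 — obeys.
(e) [ŋhg]: profile 4-3-1 — obeys.

4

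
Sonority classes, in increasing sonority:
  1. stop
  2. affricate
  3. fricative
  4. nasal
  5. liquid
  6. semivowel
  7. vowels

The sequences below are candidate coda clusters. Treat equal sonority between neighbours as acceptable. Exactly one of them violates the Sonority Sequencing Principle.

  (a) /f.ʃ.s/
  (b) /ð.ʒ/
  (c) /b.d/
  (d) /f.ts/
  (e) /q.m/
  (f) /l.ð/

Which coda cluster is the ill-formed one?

(a) /f.ʃ.s/: profile 3-3-3 — obeys.
(b) /ð.ʒ/: profile 3-3 — obeys.
(c) /b.d/: profile 1-1 — obeys.
(d) /f.ts/: profile 3-2 — obeys.
(e) /q.m/: profile 1-4 — violates.
(f) /l.ð/: profile 5-3 — obeys.

e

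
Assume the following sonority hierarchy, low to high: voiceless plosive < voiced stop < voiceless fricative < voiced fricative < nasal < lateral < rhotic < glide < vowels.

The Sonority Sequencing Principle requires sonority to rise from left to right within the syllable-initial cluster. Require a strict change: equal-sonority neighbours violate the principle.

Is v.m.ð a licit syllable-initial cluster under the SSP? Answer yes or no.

/v/ — voiced fricative, sonority 4.
/m/ — nasal, sonority 5.
/ð/ — voiced fricative, sonority 4.
The profile is 4-5-4. Between /m/ (5) and /ð/ (4) sonority does not rise, so the cluster violates the SSP.

no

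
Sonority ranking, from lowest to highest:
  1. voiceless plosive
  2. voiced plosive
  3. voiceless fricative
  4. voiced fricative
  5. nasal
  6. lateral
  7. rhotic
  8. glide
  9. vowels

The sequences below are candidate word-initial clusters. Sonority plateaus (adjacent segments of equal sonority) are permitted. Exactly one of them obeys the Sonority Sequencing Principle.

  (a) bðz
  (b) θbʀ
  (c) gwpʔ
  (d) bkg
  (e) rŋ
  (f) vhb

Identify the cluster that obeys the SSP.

(a) sonority 2-4-4: well-formed.
(b) sonority 3-2-7: ill-formed.
(c) sonority 2-8-1-1: ill-formed.
(d) sonority 2-1-2: ill-formed.
(e) sonority 7-5: ill-formed.
(f) sonority 4-3-2: ill-formed.

a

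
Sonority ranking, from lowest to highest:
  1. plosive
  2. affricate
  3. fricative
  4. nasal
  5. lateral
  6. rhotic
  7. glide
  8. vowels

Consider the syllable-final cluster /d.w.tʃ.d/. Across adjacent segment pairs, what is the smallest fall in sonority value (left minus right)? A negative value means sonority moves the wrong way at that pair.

-6

/d/: plosive = 1.
/w/: glide = 7.
/tʃ/: affricate = 2.
/d/: plosive = 1.
/d/→/w/: change -6.
/w/→/tʃ/: change +5.
/tʃ/→/d/: change +1.
Minimum = -6.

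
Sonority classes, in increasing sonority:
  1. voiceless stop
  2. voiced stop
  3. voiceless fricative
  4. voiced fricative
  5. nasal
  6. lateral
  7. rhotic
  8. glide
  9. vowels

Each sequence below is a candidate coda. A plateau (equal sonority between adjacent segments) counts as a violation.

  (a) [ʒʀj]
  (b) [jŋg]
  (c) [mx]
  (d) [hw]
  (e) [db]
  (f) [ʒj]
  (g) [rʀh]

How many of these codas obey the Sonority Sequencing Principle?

(a) sonority 4-7-8: ill-formed.
(b) sonority 8-5-2: well-formed.
(c) sonority 5-3: well-formed.
(d) sonority 3-8: ill-formed.
(e) sonority 2-2: ill-formed.
(f) sonority 4-8: ill-formed.
(g) sonority 7-7-3: ill-formed.

2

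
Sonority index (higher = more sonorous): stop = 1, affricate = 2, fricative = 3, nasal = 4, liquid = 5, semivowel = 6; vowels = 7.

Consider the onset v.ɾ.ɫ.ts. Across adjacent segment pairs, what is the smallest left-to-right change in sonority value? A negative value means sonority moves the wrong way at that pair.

/v/ is a fricative (sonority 3).
/ɾ/ is a liquid (sonority 5).
/ɫ/ is a liquid (sonority 5).
/ts/ is an affricate (sonority 2).
/v/→/ɾ/: change +2.
/ɾ/→/ɫ/: change +0.
/ɫ/→/ts/: change -3.
Minimum = -3.

-3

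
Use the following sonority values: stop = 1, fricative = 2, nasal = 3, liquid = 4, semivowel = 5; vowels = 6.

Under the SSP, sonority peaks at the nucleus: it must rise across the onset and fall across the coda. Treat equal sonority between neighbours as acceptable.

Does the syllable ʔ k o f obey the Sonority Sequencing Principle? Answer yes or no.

Onset: /ʔ/ is a stop (sonority 1), /k/ is a stop (sonority 1); then the nucleus /o/ (sonority 6).
Onset profile 1-1-6 — rises to the nucleus.
Coda: /f/ is a fricative (sonority 2).
Coda profile 6-2 — falls from the nucleus.

yes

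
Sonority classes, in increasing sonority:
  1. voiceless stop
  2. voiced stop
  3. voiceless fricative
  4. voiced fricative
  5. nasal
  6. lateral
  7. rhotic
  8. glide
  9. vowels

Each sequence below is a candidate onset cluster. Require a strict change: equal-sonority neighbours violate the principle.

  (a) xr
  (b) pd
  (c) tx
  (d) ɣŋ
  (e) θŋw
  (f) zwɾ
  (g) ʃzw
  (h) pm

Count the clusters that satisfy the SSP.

7

(a) 3-7 → obeys
(b) 1-2 → obeys
(c) 1-3 → obeys
(d) 4-5 → obeys
(e) 3-5-8 → obeys
(f) 4-8-7 → violates
(g) 3-4-8 → obeys
(h) 1-5 → obeys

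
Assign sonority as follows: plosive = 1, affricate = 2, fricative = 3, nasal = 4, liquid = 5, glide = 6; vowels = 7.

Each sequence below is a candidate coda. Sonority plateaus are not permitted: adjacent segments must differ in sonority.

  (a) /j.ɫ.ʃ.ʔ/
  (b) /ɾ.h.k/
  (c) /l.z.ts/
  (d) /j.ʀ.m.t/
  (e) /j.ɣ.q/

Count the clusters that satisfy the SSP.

5

(a) sonority 6-5-3-1: well-formed.
(b) sonority 5-3-1: well-formed.
(c) sonority 5-3-2: well-formed.
(d) sonority 6-5-4-1: well-formed.
(e) sonority 6-3-1: well-formed.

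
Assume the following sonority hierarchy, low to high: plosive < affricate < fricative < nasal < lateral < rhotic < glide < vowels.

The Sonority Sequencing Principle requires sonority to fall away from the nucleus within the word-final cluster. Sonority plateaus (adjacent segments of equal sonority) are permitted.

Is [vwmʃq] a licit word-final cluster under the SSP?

/v/: fricative = 3.
/w/: glide = 7.
/m/: nasal = 4.
/ʃ/: fricative = 3.
/q/: plosive = 1.
The profile is 3-7-4-3-1. Between /v/ (3) and /w/ (7) sonority does not fall, so the cluster violates the SSP.

no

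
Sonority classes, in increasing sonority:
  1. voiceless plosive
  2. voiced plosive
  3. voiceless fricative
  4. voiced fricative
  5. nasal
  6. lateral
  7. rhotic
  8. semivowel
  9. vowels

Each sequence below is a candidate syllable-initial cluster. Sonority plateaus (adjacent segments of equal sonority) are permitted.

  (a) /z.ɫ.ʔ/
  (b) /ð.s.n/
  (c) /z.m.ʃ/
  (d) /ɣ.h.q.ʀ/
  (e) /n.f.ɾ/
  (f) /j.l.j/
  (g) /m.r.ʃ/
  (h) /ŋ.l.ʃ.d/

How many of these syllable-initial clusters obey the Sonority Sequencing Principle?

(a) /z.ɫ.ʔ/: profile 4-6-1 — violates.
(b) /ð.s.n/: profile 4-3-5 — violates.
(c) /z.m.ʃ/: profile 4-5-3 — violates.
(d) /ɣ.h.q.ʀ/: profile 4-3-1-7 — violates.
(e) /n.f.ɾ/: profile 5-3-7 — violates.
(f) /j.l.j/: profile 8-6-8 — violates.
(g) /m.r.ʃ/: profile 5-7-3 — violates.
(h) /ŋ.l.ʃ.d/: profile 5-6-3-2 — violates.

0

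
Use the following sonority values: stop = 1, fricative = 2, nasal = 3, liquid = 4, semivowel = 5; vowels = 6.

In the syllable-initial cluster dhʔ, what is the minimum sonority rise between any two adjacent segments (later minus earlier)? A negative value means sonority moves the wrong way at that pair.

-1

/d/: stop = 1.
/h/: fricative = 2.
/ʔ/: stop = 1.
/d/→/h/: change +1.
/h/→/ʔ/: change -1.
Minimum = -1.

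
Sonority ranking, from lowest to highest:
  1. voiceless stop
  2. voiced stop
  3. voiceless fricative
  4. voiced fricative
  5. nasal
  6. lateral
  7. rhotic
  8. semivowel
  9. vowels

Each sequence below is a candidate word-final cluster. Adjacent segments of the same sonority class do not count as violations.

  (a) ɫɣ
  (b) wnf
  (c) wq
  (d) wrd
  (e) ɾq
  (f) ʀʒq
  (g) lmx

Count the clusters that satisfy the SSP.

7

(a) sonority 6-4: well-formed.
(b) sonority 8-5-3: well-formed.
(c) sonority 8-1: well-formed.
(d) sonority 8-7-2: well-formed.
(e) sonority 7-1: well-formed.
(f) sonority 7-4-1: well-formed.
(g) sonority 6-5-3: well-formed.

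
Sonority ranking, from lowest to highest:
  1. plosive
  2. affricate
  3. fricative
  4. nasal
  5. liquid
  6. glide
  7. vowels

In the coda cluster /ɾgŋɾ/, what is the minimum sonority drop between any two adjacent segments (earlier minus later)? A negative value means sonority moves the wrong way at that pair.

-3

/ɾ/ — liquid, sonority 5.
/g/ — plosive, sonority 1.
/ŋ/ — nasal, sonority 4.
/ɾ/ — liquid, sonority 5.
/ɾ/→/g/: change +4.
/g/→/ŋ/: change -3.
/ŋ/→/ɾ/: change -1.
Minimum = -3.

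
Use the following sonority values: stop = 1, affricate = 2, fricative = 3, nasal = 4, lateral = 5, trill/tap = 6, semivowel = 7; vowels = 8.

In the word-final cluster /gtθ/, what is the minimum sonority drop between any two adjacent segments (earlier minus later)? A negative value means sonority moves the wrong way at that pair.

/g/: stop = 1.
/t/: stop = 1.
/θ/: fricative = 3.
/g/→/t/: change +0.
/t/→/θ/: change -2.
Minimum = -2.

-2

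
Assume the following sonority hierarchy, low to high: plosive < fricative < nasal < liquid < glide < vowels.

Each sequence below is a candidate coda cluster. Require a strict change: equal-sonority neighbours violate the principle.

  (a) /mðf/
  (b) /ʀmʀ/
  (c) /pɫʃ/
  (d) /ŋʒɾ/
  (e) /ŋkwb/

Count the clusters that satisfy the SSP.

0

(a) /mðf/: profile 3-2-2 — violates.
(b) /ʀmʀ/: profile 4-3-4 — violates.
(c) /pɫʃ/: profile 1-4-2 — violates.
(d) /ŋʒɾ/: profile 3-2-4 — violates.
(e) /ŋkwb/: profile 3-1-5-1 — violates.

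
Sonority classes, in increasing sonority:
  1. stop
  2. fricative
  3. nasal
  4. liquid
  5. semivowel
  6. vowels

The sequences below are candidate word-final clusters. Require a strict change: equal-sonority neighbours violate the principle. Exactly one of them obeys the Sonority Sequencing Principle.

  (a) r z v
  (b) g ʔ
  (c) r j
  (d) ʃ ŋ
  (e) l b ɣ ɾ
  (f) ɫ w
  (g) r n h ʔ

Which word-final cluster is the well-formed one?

g

(a) r z v: profile 4-2-2 — violates.
(b) g ʔ: profile 1-1 — violates.
(c) r j: profile 4-5 — violates.
(d) ʃ ŋ: profile 2-3 — violates.
(e) l b ɣ ɾ: profile 4-1-2-4 — violates.
(f) ɫ w: profile 4-5 — violates.
(g) r n h ʔ: profile 4-3-2-1 — obeys.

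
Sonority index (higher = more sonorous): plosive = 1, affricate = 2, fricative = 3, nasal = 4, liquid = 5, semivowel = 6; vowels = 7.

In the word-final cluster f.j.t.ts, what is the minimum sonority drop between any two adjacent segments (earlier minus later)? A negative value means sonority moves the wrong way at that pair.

/f/ — fricative, sonority 3.
/j/ — semivowel, sonority 6.
/t/ — plosive, sonority 1.
/ts/ — affricate, sonority 2.
/f/→/j/: change -3.
/j/→/t/: change +5.
/t/→/ts/: change -1.
Minimum = -3.

-3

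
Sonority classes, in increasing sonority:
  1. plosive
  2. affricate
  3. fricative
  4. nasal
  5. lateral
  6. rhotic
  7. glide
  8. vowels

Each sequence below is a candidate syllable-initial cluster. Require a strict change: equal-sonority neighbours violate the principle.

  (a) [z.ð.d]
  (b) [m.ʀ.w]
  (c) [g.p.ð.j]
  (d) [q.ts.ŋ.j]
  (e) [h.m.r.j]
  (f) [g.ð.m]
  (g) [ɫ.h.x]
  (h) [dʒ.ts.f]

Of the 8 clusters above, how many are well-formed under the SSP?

(a) [z.ð.d]: profile 3-3-1 — violates.
(b) [m.ʀ.w]: profile 4-6-7 — obeys.
(c) [g.p.ð.j]: profile 1-1-3-7 — violates.
(d) [q.ts.ŋ.j]: profile 1-2-4-7 — obeys.
(e) [h.m.r.j]: profile 3-4-6-7 — obeys.
(f) [g.ð.m]: profile 1-3-4 — obeys.
(g) [ɫ.h.x]: profile 5-3-3 — violates.
(h) [dʒ.ts.f]: profile 2-2-3 — violates.

4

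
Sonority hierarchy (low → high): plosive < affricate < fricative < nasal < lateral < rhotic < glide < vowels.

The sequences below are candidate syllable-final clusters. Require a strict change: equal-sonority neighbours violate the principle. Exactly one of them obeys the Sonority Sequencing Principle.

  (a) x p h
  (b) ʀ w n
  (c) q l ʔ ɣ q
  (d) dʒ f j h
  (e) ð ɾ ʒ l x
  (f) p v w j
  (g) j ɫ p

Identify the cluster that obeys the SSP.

g

(a) sonority 3-1-3: ill-formed.
(b) sonority 6-7-4: ill-formed.
(c) sonority 1-5-1-3-1: ill-formed.
(d) sonority 2-3-7-3: ill-formed.
(e) sonority 3-6-3-5-3: ill-formed.
(f) sonority 1-3-7-7: ill-formed.
(g) sonority 7-5-1: well-formed.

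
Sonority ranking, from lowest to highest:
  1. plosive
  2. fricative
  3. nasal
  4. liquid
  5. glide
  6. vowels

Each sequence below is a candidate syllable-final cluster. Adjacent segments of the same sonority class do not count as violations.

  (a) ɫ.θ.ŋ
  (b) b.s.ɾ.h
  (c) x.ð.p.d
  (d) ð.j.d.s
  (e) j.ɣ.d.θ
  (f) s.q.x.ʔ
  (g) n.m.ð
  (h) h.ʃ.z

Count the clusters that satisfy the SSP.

3

(a) sonority 4-2-3: ill-formed.
(b) sonority 1-2-4-2: ill-formed.
(c) sonority 2-2-1-1: well-formed.
(d) sonority 2-5-1-2: ill-formed.
(e) sonority 5-2-1-2: ill-formed.
(f) sonority 2-1-2-1: ill-formed.
(g) sonority 3-3-2: well-formed.
(h) sonority 2-2-2: well-formed.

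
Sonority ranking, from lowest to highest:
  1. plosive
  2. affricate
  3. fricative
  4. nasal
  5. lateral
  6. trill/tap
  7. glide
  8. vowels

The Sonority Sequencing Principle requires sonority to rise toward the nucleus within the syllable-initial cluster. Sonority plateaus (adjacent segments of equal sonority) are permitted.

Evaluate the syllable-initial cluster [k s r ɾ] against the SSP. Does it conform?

yes

/k/: plosive = 1.
/s/: fricative = 3.
/r/: trill/tap = 6.
/ɾ/: trill/tap = 6.
The profile 1-3-6-6 is non-decreasing (plateaus allowed), so the syllable-initial cluster satisfies the SSP.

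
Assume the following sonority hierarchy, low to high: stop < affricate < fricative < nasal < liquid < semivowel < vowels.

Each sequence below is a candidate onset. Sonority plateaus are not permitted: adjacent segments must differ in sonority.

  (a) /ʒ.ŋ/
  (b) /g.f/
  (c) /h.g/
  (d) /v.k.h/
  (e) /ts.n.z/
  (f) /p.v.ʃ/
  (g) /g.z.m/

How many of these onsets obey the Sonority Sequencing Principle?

(a) 3-4 → obeys
(b) 1-3 → obeys
(c) 3-1 → violates
(d) 3-1-3 → violates
(e) 2-4-3 → violates
(f) 1-3-3 → violates
(g) 1-3-4 → obeys

3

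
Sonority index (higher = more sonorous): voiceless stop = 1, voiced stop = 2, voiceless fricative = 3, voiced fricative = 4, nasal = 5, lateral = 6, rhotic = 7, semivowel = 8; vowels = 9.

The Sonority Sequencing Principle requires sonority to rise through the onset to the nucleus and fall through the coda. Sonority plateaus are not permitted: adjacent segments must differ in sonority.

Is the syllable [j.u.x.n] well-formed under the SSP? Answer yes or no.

Onset: /j/ is a semivowel (sonority 8); then the nucleus /u/ (sonority 9).
Onset profile 8-9 — rises to the nucleus.
Coda: /x/ is a voiceless fricative (sonority 3), /n/ is a nasal (sonority 5).
Coda profile 9-3-5 — does not strictly fall throughout.

no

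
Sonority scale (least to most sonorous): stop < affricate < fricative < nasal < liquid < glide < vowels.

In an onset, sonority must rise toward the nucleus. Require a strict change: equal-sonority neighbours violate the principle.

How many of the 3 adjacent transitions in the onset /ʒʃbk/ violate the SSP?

3

/ʒ/ is a fricative (sonority 3).
/ʃ/ is a fricative (sonority 3).
/b/ is a stop (sonority 1).
/k/ is a stop (sonority 1).
/ʒ/→/ʃ/: 3→3 (plateau) — violation.
/ʃ/→/b/: 3→1 (does not rise) — violation.
/b/→/k/: 1→1 (plateau) — violation.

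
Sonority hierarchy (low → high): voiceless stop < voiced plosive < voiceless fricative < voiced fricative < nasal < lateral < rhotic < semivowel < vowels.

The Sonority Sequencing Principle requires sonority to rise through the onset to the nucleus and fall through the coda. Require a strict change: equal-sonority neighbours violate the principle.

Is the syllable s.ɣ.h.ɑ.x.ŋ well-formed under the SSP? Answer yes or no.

no

Onset: /s/ is a voiceless fricative (sonority 3), /ɣ/ is a voiced fricative (sonority 4), /h/ is a voiceless fricative (sonority 3); then the nucleus /ɑ/ (sonority 9).
Onset profile 3-4-3-9 — does not strictly rise throughout.
Coda: /x/ is a voiceless fricative (sonority 3), /ŋ/ is a nasal (sonority 5).
Coda profile 9-3-5 — does not strictly fall throughout.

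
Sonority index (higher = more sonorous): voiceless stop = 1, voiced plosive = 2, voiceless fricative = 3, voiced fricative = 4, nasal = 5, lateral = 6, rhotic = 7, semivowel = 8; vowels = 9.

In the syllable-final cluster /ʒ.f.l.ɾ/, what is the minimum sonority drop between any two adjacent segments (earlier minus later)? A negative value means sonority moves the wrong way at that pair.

-3

/ʒ/: voiced fricative = 4.
/f/: voiceless fricative = 3.
/l/: lateral = 6.
/ɾ/: rhotic = 7.
/ʒ/→/f/: change +1.
/f/→/l/: change -3.
/l/→/ɾ/: change -1.
Minimum = -3.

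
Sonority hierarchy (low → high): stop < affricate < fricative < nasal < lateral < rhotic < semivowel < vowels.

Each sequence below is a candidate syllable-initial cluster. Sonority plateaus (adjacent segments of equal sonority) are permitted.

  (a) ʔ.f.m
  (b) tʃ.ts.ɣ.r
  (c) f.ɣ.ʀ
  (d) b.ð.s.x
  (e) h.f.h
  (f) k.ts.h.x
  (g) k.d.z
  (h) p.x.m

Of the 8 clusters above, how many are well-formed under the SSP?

8

(a) sonority 1-3-4: well-formed.
(b) sonority 2-2-3-6: well-formed.
(c) sonority 3-3-6: well-formed.
(d) sonority 1-3-3-3: well-formed.
(e) sonority 3-3-3: well-formed.
(f) sonority 1-2-3-3: well-formed.
(g) sonority 1-1-3: well-formed.
(h) sonority 1-3-4: well-formed.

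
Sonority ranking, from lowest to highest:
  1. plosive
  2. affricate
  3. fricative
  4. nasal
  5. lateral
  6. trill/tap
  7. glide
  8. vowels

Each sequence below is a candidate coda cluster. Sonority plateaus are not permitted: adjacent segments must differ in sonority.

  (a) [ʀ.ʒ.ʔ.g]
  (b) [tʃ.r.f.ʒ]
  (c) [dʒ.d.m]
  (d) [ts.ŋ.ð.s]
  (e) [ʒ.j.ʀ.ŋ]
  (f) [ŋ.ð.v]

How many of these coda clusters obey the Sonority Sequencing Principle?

0

(a) [ʀ.ʒ.ʔ.g]: profile 6-3-1-1 — violates.
(b) [tʃ.r.f.ʒ]: profile 2-6-3-3 — violates.
(c) [dʒ.d.m]: profile 2-1-4 — violates.
(d) [ts.ŋ.ð.s]: profile 2-4-3-3 — violates.
(e) [ʒ.j.ʀ.ŋ]: profile 3-7-6-4 — violates.
(f) [ŋ.ð.v]: profile 4-3-3 — violates.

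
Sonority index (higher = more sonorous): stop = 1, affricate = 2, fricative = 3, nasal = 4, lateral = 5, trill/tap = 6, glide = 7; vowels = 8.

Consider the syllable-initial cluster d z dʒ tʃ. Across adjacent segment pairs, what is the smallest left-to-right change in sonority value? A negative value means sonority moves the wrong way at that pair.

-1

/d/ — stop, sonority 1.
/z/ — fricative, sonority 3.
/dʒ/ — affricate, sonority 2.
/tʃ/ — affricate, sonority 2.
/d/→/z/: change +2.
/z/→/dʒ/: change -1.
/dʒ/→/tʃ/: change +0.
Minimum = -1.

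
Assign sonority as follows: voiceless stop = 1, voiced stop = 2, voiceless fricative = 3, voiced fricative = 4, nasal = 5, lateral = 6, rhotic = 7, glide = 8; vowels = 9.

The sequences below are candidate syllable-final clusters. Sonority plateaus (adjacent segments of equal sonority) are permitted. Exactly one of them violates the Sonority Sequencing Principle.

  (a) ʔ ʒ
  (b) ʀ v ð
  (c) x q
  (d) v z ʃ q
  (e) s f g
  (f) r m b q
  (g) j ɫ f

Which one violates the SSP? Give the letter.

a

(a) ʔ ʒ: profile 1-4 — violates.
(b) ʀ v ð: profile 7-4-4 — obeys.
(c) x q: profile 3-1 — obeys.
(d) v z ʃ q: profile 4-4-3-1 — obeys.
(e) s f g: profile 3-3-2 — obeys.
(f) r m b q: profile 7-5-2-1 — obeys.
(g) j ɫ f: profile 8-6-3 — obeys.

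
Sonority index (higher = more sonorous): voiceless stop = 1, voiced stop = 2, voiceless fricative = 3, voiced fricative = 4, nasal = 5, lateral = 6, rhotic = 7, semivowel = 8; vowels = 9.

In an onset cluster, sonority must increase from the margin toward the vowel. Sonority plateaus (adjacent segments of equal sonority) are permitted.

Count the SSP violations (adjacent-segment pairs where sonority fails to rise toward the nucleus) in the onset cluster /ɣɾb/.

/ɣ/ is a voiced fricative (sonority 4).
/ɾ/ is a rhotic (sonority 7).
/b/ is a voiced stop (sonority 2).
/ɣ/→/ɾ/: 4→7 (rises) — ok.
/ɾ/→/b/: 7→2 (does not rise) — violation.

1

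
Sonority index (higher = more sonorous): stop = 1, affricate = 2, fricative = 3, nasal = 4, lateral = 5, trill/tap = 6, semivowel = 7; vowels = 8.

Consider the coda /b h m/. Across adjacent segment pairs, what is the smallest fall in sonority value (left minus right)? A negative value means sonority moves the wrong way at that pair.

/b/: stop = 1.
/h/: fricative = 3.
/m/: nasal = 4.
/b/→/h/: change -2.
/h/→/m/: change -1.
Minimum = -2.

-2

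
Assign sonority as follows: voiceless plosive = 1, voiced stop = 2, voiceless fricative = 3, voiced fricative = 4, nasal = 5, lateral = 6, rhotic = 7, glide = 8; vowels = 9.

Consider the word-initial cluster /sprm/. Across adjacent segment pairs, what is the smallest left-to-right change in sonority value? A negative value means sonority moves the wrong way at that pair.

/s/ — voiceless fricative, sonority 3.
/p/ — voiceless plosive, sonority 1.
/r/ — rhotic, sonority 7.
/m/ — nasal, sonority 5.
/s/→/p/: change -2.
/p/→/r/: change +6.
/r/→/m/: change -2.
Minimum = -2.

-2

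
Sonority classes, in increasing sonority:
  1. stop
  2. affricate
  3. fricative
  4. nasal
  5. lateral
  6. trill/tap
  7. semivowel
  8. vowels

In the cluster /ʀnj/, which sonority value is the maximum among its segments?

7

/ʀ/ is a trill/tap (sonority 6).
/n/ is a nasal (sonority 4).
/j/ is a semivowel (sonority 7).
The maximum is 7.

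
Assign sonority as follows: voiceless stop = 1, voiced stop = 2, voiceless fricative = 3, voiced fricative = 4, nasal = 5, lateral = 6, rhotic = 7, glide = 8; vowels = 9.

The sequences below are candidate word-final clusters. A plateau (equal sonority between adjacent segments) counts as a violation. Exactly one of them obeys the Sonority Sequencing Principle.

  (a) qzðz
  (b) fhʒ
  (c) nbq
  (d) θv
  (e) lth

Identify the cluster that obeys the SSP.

c

(a) sonority 1-4-4-4: ill-formed.
(b) sonority 3-3-4: ill-formed.
(c) sonority 5-2-1: well-formed.
(d) sonority 3-4: ill-formed.
(e) sonority 6-1-3: ill-formed.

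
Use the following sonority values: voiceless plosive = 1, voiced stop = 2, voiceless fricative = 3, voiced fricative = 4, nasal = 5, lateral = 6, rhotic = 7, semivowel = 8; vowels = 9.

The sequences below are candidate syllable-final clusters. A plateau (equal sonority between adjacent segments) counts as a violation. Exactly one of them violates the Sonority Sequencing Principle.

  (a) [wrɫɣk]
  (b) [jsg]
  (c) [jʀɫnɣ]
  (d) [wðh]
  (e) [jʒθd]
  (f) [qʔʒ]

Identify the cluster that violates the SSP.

(a) sonority 8-7-6-4-1: well-formed.
(b) sonority 8-3-2: well-formed.
(c) sonority 8-7-6-5-4: well-formed.
(d) sonority 8-4-3: well-formed.
(e) sonority 8-4-3-2: well-formed.
(f) sonority 1-1-4: ill-formed.

f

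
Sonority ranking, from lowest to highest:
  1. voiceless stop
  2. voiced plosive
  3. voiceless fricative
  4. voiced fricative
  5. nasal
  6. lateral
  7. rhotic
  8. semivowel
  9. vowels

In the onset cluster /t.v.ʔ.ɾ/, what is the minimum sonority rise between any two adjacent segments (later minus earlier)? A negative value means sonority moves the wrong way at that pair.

-3

/t/: voiceless stop = 1.
/v/: voiced fricative = 4.
/ʔ/: voiceless stop = 1.
/ɾ/: rhotic = 7.
/t/→/v/: change +3.
/v/→/ʔ/: change -3.
/ʔ/→/ɾ/: change +6.
Minimum = -3.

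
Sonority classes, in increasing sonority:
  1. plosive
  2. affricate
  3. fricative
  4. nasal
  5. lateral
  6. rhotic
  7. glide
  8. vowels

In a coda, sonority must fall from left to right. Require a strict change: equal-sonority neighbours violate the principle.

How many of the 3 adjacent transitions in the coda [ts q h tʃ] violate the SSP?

1

/ts/ is an affricate (sonority 2).
/q/ is a plosive (sonority 1).
/h/ is a fricative (sonority 3).
/tʃ/ is an affricate (sonority 2).
/ts/→/q/: 2→1 (falls) — ok.
/q/→/h/: 1→3 (does not fall) — violation.
/h/→/tʃ/: 3→2 (falls) — ok.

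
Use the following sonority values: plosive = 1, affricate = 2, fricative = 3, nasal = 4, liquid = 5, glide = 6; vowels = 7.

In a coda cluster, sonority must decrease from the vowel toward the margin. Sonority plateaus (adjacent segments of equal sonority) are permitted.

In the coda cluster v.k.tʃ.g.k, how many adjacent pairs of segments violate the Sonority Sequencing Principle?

1

/v/: fricative = 3.
/k/: plosive = 1.
/tʃ/: affricate = 2.
/g/: plosive = 1.
/k/: plosive = 1.
/v/→/k/: 3→1 (falls) — ok.
/k/→/tʃ/: 1→2 (does not fall) — violation.
/tʃ/→/g/: 2→1 (falls) — ok.
/g/→/k/: 1→1 (plateau, allowed) — ok.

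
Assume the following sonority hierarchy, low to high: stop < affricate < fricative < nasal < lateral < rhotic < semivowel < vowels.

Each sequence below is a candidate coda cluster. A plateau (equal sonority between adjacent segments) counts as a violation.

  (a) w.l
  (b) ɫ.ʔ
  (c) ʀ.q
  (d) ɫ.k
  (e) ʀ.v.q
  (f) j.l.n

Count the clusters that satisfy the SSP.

(a) w.l: profile 7-5 — obeys.
(b) ɫ.ʔ: profile 5-1 — obeys.
(c) ʀ.q: profile 6-1 — obeys.
(d) ɫ.k: profile 5-1 — obeys.
(e) ʀ.v.q: profile 6-3-1 — obeys.
(f) j.l.n: profile 7-5-4 — obeys.

6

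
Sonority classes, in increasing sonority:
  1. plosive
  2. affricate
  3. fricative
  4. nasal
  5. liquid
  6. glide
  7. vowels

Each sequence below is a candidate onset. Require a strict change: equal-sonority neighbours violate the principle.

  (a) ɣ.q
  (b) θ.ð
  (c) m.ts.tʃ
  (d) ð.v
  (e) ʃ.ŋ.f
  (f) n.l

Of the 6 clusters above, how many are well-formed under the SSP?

1

(a) 3-1 → violates
(b) 3-3 → violates
(c) 4-2-2 → violates
(d) 3-3 → violates
(e) 3-4-3 → violates
(f) 4-5 → obeys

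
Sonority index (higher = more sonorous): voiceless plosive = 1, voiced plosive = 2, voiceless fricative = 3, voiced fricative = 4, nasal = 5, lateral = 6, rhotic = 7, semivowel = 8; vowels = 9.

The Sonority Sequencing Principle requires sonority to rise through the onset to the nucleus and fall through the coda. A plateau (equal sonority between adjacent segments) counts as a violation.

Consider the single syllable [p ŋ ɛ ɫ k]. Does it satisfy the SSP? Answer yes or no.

Onset: /p/ is a voiceless plosive (sonority 1), /ŋ/ is a nasal (sonority 5); then the nucleus /ɛ/ (sonority 9).
Onset profile 1-5-9 — rises to the nucleus.
Coda: /ɫ/ is a lateral (sonority 6), /k/ is a voiceless plosive (sonority 1).
Coda profile 9-6-1 — falls from the nucleus.

yes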